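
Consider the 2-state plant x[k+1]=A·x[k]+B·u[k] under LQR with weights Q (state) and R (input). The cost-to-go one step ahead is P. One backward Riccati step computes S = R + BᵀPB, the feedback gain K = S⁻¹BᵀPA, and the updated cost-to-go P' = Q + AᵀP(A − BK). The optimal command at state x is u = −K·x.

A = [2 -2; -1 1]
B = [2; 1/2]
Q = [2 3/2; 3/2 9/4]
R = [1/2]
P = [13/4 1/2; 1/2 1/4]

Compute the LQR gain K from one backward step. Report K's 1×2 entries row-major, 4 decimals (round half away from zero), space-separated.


BᵀP = [6.7500 1.1250]
S = R + BᵀPB = [1/2] + [14.0625] = [14.5625]
BᵀPA = [12.3750 -12.3750]
K = S⁻¹·BᵀPA = [0.8498 -0.8498]
A−BK = [0.3004 -0.3004; -1.4249 1.4249]
AᵀP(A−BK) = [0.7339 -0.7339; -0.7339 0.7339]
P' = Q + AᵀP(A−BK) = [2.7339 0.7661; 0.7661 2.9839]
tr(P') = 5.7178

0.8498 -0.8498


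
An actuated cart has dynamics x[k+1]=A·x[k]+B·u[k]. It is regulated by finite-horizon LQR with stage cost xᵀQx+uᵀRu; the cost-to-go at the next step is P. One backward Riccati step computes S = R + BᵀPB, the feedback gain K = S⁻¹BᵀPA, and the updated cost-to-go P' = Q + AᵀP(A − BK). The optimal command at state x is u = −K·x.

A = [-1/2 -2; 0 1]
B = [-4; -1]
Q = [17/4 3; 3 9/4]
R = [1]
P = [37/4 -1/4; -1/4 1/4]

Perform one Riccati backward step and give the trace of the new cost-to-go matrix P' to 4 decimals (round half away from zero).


7.3294

BᵀP = [-36.7500 0.7500]
S = R + BᵀPB = [1] + [146.2500] = [147.2500]
BᵀPA = [18.3750 74.2500]
K = S⁻¹·BᵀPA = [0.1248 0.5042]
A−BK = [-0.0008 0.0170; 0.1248 1.5042]
AᵀP(A−BK) = [0.0195 0.1095; 0.1095 0.8098]
P' = Q + AᵀP(A−BK) = [4.2695 3.1095; 3.1095 3.0598]
tr(P') = 7.3294


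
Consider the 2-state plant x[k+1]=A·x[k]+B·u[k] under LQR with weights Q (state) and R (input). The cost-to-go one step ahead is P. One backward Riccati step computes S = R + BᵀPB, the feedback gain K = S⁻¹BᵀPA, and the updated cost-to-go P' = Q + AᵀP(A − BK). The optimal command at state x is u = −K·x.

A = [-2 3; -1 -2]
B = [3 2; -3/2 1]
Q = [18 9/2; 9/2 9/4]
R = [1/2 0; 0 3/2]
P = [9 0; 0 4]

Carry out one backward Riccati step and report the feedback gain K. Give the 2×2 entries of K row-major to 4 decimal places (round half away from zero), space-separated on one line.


BᵀP = [27.0000 -6.0000; 18.0000 4.0000]
S = R + BᵀPB = [1/2 0; 0 3/2] + [90.0000 48.0000; 48.0000 40.0000] = [90.5000 48.0000; 48.0000 41.5000]
BᵀPA = [-48.0000 93.0000; -40.0000 46.0000]
K = S⁻¹·BᵀPA = [-0.0496 1.1376; -0.9065 -0.2073]
A−BK = [-0.0382 0.0019; -0.1679 -0.0863]
AᵀP(A−BK) = [1.3597 0.3110; 0.3110 0.7413]
P' = Q + AᵀP(A−BK) = [19.3597 4.8110; 4.8110 2.9913]
tr(P') = 22.3511

-0.0496 1.1376 -0.9065 -0.2073


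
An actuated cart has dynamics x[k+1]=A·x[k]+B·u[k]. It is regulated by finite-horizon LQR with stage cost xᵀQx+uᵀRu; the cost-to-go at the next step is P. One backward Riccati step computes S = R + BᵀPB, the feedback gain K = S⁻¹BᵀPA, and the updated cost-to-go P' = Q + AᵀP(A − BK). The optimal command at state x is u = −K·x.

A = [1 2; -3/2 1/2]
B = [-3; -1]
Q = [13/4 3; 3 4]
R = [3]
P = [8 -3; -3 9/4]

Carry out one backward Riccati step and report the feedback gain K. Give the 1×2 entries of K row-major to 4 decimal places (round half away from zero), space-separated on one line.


BᵀP = [-21.0000 6.7500]
S = R + BᵀPB = [3] + [56.2500] = [59.2500]
BᵀPA = [-31.1250 -38.6250]
K = S⁻¹·BᵀPA = [-0.5253 -0.6519]
A−BK = [-0.5759 0.0443; -2.0253 -0.1519]
AᵀP(A−BK) = [5.7120 1.5222; 1.5222 1.3829]
P' = Q + AᵀP(A−BK) = [8.9620 4.5222; 4.5222 5.3829]
tr(P') = 14.3449

-0.5253 -0.6519


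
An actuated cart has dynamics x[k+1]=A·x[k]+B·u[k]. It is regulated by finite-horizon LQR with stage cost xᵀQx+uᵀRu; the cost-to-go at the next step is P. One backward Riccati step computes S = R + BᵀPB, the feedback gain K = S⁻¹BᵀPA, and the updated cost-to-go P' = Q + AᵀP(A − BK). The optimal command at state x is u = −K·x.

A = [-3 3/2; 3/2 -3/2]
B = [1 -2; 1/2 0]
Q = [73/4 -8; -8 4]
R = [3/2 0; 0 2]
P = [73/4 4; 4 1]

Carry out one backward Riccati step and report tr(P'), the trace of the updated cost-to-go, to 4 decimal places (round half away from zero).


BᵀP = [20.2500 4.5000; -36.5000 -8.0000]
S = R + BᵀPB = [3/2 0; 0 2] + [22.5000 -40.5000; -40.5000 73.0000] = [24.0000 -40.5000; -40.5000 75.0000]
BᵀPA = [-54.0000 23.6250; 97.5000 -42.7500]
K = S⁻¹·BᵀPA = [-0.6338 0.2535; 0.9577 -0.4331]
A−BK = [-0.4507 0.3803; 1.8169 -1.6268]
AᵀP(A−BK) = [2.8944 -1.4577; -1.4577 0.8081]
P' = Q + AᵀP(A−BK) = [21.1444 -9.4577; -9.4577 4.8081]
tr(P') = 25.9525

25.9525


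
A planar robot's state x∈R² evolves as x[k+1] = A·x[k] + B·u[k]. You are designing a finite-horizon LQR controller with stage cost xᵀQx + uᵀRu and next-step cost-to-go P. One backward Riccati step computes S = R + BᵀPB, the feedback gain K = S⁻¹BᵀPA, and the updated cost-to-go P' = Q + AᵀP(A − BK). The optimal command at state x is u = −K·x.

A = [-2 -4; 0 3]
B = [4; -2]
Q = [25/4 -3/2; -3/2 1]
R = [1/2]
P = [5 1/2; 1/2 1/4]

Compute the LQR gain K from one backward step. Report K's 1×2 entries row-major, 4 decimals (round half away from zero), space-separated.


-0.5170 -0.9728

BᵀP = [19.0000 1.5000]
S = R + BᵀPB = [1/2] + [73.0000] = [73.5000]
BᵀPA = [-38.0000 -71.5000]
K = S⁻¹·BᵀPA = [-0.5170 -0.9728]
A−BK = [0.0680 -0.1088; -1.0340 1.0544]
AᵀP(A−BK) = [0.3537 0.0340; 0.0340 0.6956]
P' = Q + AᵀP(A−BK) = [6.6037 -1.4660; -1.4660 1.6956]
tr(P') = 8.2993


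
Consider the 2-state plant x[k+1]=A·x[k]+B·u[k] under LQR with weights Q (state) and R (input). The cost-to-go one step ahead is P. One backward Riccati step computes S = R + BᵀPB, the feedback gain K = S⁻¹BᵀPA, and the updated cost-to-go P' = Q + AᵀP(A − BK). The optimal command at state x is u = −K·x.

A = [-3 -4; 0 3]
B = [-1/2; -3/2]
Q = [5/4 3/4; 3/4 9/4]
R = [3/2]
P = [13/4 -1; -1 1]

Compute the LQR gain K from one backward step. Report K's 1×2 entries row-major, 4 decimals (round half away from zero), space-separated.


BᵀP = [-0.1250 -1.0000]
S = R + BᵀPB = [3/2] + [1.5625] = [3.0625]
BᵀPA = [0.3750 -2.5000]
K = S⁻¹·BᵀPA = [0.1224 -0.8163]
A−BK = [-2.9388 -4.4082; 0.1837 1.7755]
AᵀP(A−BK) = [29.2041 48.3061; 48.3061 82.9592]
P' = Q + AᵀP(A−BK) = [30.4541 49.0561; 49.0561 85.2092]
tr(P') = 115.6633

0.1224 -0.8163


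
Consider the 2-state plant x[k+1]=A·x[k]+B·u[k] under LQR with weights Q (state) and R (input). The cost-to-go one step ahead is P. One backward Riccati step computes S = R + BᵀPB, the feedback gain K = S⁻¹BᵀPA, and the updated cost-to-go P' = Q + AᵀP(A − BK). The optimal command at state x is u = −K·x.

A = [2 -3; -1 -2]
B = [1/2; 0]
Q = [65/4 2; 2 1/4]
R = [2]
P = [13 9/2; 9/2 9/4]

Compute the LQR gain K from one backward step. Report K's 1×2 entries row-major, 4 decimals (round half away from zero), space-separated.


2.0476 -4.5714

BᵀP = [6.5000 2.2500]
S = R + BᵀPB = [2] + [3.2500] = [5.2500]
BᵀPA = [10.7500 -24.0000]
K = S⁻¹·BᵀPA = [2.0476 -4.5714]
A−BK = [0.9762 -0.7143; -1.0000 -2.0000]
AᵀP(A−BK) = [14.2381 -28.8571; -28.8571 70.2857]
P' = Q + AᵀP(A−BK) = [30.4881 -26.8571; -26.8571 70.5357]
tr(P') = 101.0238


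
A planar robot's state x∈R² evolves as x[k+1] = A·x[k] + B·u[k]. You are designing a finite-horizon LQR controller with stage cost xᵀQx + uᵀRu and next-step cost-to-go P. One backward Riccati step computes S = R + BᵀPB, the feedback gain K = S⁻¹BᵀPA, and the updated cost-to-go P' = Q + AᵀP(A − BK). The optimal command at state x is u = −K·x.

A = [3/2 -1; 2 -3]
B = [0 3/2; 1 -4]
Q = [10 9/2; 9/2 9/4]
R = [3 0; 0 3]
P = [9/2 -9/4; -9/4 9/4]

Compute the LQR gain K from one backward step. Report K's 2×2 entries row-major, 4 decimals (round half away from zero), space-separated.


0.2909 -0.3166 0.0325 0.2293

BᵀP = [-2.2500 2.2500; 15.7500 -12.3750]
S = R + BᵀPB = [3 0; 0 3] + [2.2500 -12.3750; -12.3750 73.1250] = [5.2500 -12.3750; -12.3750 76.1250]
BᵀPA = [1.1250 -4.5000; -1.1250 21.3750]
K = S⁻¹·BᵀPA = [0.2909 -0.3166; 0.0325 0.2293]
A−BK = [1.4512 -1.3440; 1.8391 -1.7661]
AᵀP(A−BK) = [5.3343 -5.0108; -5.0108 4.9236]
P' = Q + AᵀP(A−BK) = [15.3343 -0.5108; -0.5108 7.1736]
tr(P') = 22.5078


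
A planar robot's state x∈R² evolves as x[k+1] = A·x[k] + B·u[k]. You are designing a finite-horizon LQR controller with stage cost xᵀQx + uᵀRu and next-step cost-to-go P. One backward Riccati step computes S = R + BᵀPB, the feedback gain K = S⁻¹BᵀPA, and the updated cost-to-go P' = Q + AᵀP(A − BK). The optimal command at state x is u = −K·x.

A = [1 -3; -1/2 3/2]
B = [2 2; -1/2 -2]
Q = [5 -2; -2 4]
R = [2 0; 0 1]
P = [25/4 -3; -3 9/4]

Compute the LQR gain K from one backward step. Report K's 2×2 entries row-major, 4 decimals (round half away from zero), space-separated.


0.1678 -0.5035 0.2824 -0.8471

BᵀP = [14.0000 -7.1250; 18.5000 -10.5000]
S = R + BᵀPB = [2 0; 0 1] + [31.5625 42.2500; 42.2500 58.0000] = [33.5625 42.2500; 42.2500 59.0000]
BᵀPA = [17.5625 -52.6875; 23.7500 -71.2500]
K = S⁻¹·BᵀPA = [0.1678 -0.5035; 0.2824 -0.8471]
A−BK = [0.0996 -0.2988; 0.1486 -0.4459]
AᵀP(A−BK) = [0.1590 -0.4769; -0.4769 1.4306]
P' = Q + AᵀP(A−BK) = [5.1590 -2.4769; -2.4769 5.4306]
tr(P') = 10.5895


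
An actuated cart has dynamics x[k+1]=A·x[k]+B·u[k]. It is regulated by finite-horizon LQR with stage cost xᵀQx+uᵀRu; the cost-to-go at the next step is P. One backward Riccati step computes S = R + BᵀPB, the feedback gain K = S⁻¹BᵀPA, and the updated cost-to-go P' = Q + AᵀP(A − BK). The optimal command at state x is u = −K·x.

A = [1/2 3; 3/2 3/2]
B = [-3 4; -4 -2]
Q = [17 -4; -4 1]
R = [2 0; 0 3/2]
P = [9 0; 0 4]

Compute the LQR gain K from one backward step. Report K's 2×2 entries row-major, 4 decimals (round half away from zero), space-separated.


-0.3117 -0.5378 -0.1095 0.3413

BᵀP = [-27.0000 -16.0000; 36.0000 -8.0000]
S = R + BᵀPB = [2 0; 0 3/2] + [145.0000 -76.0000; -76.0000 160.0000] = [147.0000 -76.0000; -76.0000 161.5000]
BᵀPA = [-37.5000 -105.0000; 6.0000 96.0000]
K = S⁻¹·BᵀPA = [-0.3117 -0.5378; -0.1095 0.3413]
A−BK = [0.0030 0.0212; 0.0339 0.0314]
AᵀP(A−BK) = [0.2171 0.2841; 0.2841 0.7613]
P' = Q + AᵀP(A−BK) = [17.2171 -3.7159; -3.7159 1.7613]
tr(P') = 18.9783


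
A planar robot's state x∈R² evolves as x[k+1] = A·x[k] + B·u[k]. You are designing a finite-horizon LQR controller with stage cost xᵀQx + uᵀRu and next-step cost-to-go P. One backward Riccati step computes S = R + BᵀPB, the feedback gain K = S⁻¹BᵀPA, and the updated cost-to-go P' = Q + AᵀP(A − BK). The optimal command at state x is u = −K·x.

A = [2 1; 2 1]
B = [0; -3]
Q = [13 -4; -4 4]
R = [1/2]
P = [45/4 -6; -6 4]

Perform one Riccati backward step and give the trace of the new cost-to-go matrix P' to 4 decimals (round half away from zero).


BᵀP = [18.0000 -12.0000]
S = R + BᵀPB = [1/2] + [36.0000] = [36.5000]
BᵀPA = [12.0000 6.0000]
K = S⁻¹·BᵀPA = [0.3288 0.1644]
A−BK = [2.0000 1.0000; 2.9863 1.4932]
AᵀP(A−BK) = [9.0548 4.5274; 4.5274 2.2637]
P' = Q + AᵀP(A−BK) = [22.0548 0.5274; 0.5274 6.2637]
tr(P') = 28.3185

28.3185


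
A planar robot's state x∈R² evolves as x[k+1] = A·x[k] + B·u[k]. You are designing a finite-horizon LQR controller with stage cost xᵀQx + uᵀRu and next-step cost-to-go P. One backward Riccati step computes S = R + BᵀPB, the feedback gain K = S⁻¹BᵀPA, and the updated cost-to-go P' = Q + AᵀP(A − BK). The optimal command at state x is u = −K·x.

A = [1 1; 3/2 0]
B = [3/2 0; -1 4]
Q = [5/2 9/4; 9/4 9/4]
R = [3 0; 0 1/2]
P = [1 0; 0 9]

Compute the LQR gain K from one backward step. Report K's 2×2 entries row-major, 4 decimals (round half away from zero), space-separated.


BᵀP = [1.5000 -9.0000; 0.0000 36.0000]
S = R + BᵀPB = [3 0; 0 1/2] + [11.2500 -36.0000; -36.0000 144.0000] = [14.2500 -36.0000; -36.0000 144.5000]
BᵀPA = [-12.0000 1.5000; 54.0000 0.0000]
K = S⁻¹·BᵀPA = [0.2752 0.2840; 0.4423 0.0708]
A−BK = [0.5872 0.5740; 0.0061 0.0010]
AᵀP(A−BK) = [0.6701 0.5872; 0.5872 0.5740]
P' = Q + AᵀP(A−BK) = [3.1701 2.8372; 2.8372 2.8240]
tr(P') = 5.9941

0.2752 0.2840 0.4423 0.0708


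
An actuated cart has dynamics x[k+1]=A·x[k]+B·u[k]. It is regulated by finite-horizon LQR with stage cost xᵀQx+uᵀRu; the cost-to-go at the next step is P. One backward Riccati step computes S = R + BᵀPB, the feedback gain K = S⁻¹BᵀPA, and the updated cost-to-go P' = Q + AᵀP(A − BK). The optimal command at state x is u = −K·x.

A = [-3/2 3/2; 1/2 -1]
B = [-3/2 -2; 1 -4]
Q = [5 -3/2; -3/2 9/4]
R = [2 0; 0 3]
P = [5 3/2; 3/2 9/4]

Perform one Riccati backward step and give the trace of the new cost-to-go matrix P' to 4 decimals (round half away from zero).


10.0596

BᵀP = [-6.0000 0.0000; -16.0000 -12.0000]
S = R + BᵀPB = [2 0; 0 3] + [9.0000 12.0000; 12.0000 80.0000] = [11.0000 12.0000; 12.0000 83.0000]
BᵀPA = [9.0000 -9.0000; 18.0000 -12.0000]
K = S⁻¹·BᵀPA = [0.6905 -0.7841; 0.1170 -0.0312]
A−BK = [-0.2302 0.2614; 0.2776 -0.3407]
AᵀP(A−BK) = [1.2413 -1.3810; -1.3810 1.5683]
P' = Q + AᵀP(A−BK) = [6.2413 -2.8810; -2.8810 3.8183]
tr(P') = 10.0596


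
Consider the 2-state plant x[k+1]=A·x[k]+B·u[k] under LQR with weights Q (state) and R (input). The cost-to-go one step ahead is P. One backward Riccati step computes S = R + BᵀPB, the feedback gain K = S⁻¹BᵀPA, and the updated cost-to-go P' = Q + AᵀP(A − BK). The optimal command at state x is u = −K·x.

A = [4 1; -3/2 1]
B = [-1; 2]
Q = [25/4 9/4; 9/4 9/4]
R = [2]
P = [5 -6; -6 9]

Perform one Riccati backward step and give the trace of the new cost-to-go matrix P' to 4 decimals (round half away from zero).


20.5858

BᵀP = [-17.0000 24.0000]
S = R + BᵀPB = [2] + [65.0000] = [67.0000]
BᵀPA = [-104.0000 7.0000]
K = S⁻¹·BᵀPA = [-1.5522 0.1045]
A−BK = [2.4478 1.1045; 1.6045 0.7910]
AᵀP(A−BK) = [10.8172 2.3657; 2.3657 1.2687]
P' = Q + AᵀP(A−BK) = [17.0672 4.6157; 4.6157 3.5187]
tr(P') = 20.5858


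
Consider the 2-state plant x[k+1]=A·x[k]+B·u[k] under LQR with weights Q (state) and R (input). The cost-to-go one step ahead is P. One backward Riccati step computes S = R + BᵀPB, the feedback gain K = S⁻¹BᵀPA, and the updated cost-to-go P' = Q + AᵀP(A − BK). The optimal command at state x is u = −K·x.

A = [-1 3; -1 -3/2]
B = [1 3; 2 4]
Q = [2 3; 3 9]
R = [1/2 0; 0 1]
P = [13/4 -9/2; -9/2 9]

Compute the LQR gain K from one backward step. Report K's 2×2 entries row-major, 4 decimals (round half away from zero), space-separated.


BᵀP = [-5.7500 13.5000; -8.2500 22.5000]
S = R + BᵀPB = [1/2 0; 0 1] + [21.2500 36.7500; 36.7500 65.2500] = [21.7500 36.7500; 36.7500 66.2500]
BᵀPA = [-7.7500 -37.5000; -14.2500 -58.5000]
K = S⁻¹·BᵀPA = [0.1134 -3.7012; -0.2780 1.1701]
A−BK = [-0.2794 3.1909; -0.1148 1.2220]
AᵀP(A−BK) = [0.1674 -1.5104; -1.5104 19.6556]
P' = Q + AᵀP(A−BK) = [2.1674 1.4896; 1.4896 28.6556]
tr(P') = 30.8230

0.1134 -3.7012 -0.2780 1.1701


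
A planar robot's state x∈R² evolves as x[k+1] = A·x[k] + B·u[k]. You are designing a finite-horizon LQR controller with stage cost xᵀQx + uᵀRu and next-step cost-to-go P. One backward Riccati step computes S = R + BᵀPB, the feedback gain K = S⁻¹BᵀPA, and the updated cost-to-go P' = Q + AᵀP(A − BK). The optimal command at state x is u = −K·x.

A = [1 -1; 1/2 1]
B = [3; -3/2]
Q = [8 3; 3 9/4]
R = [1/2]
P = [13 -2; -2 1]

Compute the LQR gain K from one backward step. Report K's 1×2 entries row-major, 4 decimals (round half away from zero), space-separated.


BᵀP = [42.0000 -7.5000]
S = R + BᵀPB = [1/2] + [137.2500] = [137.7500]
BᵀPA = [38.2500 -49.5000]
K = S⁻¹·BᵀPA = [0.2777 -0.3593]
A−BK = [0.1670 0.0780; 0.9165 0.4610]
AᵀP(A−BK) = [0.6289 0.2450; 0.2450 0.2123]
P' = Q + AᵀP(A−BK) = [8.6289 3.2450; 3.2450 2.4623]
tr(P') = 11.0912

0.2777 -0.3593


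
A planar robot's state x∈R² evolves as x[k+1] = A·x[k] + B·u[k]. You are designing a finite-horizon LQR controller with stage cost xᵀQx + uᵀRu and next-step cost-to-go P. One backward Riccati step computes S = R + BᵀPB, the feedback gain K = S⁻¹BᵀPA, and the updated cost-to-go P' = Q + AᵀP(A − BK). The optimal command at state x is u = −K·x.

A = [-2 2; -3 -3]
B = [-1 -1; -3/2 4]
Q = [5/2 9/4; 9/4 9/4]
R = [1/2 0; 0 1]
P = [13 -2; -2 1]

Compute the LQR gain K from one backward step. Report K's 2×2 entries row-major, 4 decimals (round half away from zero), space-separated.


BᵀP = [-10.0000 0.5000; -21.0000 6.0000]
S = R + BᵀPB = [1/2 0; 0 1] + [9.2500 12.0000; 12.0000 45.0000] = [9.7500 12.0000; 12.0000 46.0000]
BᵀPA = [18.5000 -21.5000; 24.0000 -60.0000]
K = S⁻¹·BᵀPA = [1.8489 -0.8834; 0.0394 -1.0739]
A−BK = [-0.1117 0.0427; -0.3842 -0.0296]
AᵀP(A−BK) = [1.8489 -0.8834; -0.8834 1.5731]
P' = Q + AᵀP(A−BK) = [4.3489 1.3666; 1.3666 3.8231]
tr(P') = 8.1720

1.8489 -0.8834 0.0394 -1.0739


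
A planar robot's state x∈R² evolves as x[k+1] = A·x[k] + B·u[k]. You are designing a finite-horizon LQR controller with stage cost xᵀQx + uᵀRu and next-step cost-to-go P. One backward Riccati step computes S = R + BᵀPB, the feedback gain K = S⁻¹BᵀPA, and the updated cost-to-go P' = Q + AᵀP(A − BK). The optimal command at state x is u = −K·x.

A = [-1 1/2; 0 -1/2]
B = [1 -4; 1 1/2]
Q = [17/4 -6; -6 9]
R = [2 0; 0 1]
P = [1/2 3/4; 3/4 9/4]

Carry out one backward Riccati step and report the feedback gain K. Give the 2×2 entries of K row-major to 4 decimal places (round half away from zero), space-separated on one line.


-0.0875 -0.1844 0.2010 -0.0793

BᵀP = [1.2500 3.0000; -1.6250 -1.8750]
S = R + BᵀPB = [2 0; 0 1] + [4.2500 -3.5000; -3.5000 5.5625] = [6.2500 -3.5000; -3.5000 6.5625]
BᵀPA = [-1.2500 -0.8750; 1.6250 0.1250]
K = S⁻¹·BᵀPA = [-0.0875 -0.1844; 0.2010 -0.0793]
A−BK = [-0.1086 0.3672; -0.0130 -0.2759]
AᵀP(A−BK) = [0.0641 0.0234; 0.0234 0.1611]
P' = Q + AᵀP(A−BK) = [4.3141 -5.9766; -5.9766 9.1611]
tr(P') = 13.4751


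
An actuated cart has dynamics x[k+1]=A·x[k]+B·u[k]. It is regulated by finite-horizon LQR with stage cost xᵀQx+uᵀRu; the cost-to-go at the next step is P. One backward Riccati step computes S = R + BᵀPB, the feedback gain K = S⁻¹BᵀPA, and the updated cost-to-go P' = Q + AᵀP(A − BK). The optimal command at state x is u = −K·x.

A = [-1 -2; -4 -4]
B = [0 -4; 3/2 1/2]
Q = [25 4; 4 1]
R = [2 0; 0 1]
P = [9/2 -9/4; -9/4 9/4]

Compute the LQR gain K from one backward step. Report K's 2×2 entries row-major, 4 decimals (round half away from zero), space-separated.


BᵀP = [-3.3750 3.3750; -19.1250 10.1250]
S = R + BᵀPB = [2 0; 0 1] + [5.0625 15.1875; 15.1875 81.5625] = [7.0625 15.1875; 15.1875 82.5625]
BᵀPA = [-10.1250 -6.7500; -21.3750 -2.2500]
K = S⁻¹·BᵀPA = [-1.4508 -1.4843; 0.0080 0.2458]
A−BK = [-0.9681 -1.0168; -1.8278 -1.8964]
AᵀP(A−BK) = [7.9813 8.2251; 8.2251 8.5340]
P' = Q + AᵀP(A−BK) = [32.9813 12.2251; 12.2251 9.5340]
tr(P') = 42.5153

-1.4508 -1.4843 0.0080 0.2458


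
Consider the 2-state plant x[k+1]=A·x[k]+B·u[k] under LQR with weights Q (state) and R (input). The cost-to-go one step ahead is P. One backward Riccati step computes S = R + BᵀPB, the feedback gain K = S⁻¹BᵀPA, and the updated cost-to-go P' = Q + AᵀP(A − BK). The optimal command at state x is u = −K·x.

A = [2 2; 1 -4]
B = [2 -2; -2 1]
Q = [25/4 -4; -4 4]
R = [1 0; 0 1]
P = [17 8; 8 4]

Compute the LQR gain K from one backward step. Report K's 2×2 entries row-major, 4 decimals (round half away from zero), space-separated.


BᵀP = [18.0000 8.0000; -26.0000 -12.0000]
S = R + BᵀPB = [1 0; 0 1] + [20.0000 -28.0000; -28.0000 40.0000] = [21.0000 -28.0000; -28.0000 41.0000]
BᵀPA = [44.0000 4.0000; -64.0000 -4.0000]
K = S⁻¹·BᵀPA = [0.1558 0.6753; -1.4545 0.3636]
A−BK = [-1.2208 1.3766; 2.7662 -3.0130]
AᵀP(A−BK) = [4.0519 -2.4416; -2.4416 2.7532]
P' = Q + AᵀP(A−BK) = [10.3019 -6.4416; -6.4416 6.7532]
tr(P') = 17.0552

0.1558 0.6753 -1.4545 0.3636


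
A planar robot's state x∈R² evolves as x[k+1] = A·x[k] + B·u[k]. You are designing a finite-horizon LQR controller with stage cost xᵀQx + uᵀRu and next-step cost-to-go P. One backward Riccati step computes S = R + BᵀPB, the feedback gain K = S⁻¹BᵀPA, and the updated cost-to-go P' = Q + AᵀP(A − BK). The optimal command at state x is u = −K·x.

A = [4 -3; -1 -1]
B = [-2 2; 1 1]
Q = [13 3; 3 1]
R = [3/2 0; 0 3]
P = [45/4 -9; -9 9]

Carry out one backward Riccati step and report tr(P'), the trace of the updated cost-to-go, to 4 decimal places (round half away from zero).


BᵀP = [-31.5000 27.0000; 13.5000 -9.0000]
S = R + BᵀPB = [3/2 0; 0 3] + [90.0000 -36.0000; -36.0000 18.0000] = [91.5000 -36.0000; -36.0000 21.0000]
BᵀPA = [-153.0000 67.5000; 63.0000 -31.5000]
K = S⁻¹·BᵀPA = [-1.5108 0.4532; 0.4101 -0.7230]
A−BK = [0.1583 -0.6475; 0.1007 -0.7302]
AᵀP(A−BK) = [4.0144 -2.1043; -2.1043 2.8813]
P' = Q + AᵀP(A−BK) = [17.0144 0.8957; 0.8957 3.8813]
tr(P') = 20.8957

20.8957


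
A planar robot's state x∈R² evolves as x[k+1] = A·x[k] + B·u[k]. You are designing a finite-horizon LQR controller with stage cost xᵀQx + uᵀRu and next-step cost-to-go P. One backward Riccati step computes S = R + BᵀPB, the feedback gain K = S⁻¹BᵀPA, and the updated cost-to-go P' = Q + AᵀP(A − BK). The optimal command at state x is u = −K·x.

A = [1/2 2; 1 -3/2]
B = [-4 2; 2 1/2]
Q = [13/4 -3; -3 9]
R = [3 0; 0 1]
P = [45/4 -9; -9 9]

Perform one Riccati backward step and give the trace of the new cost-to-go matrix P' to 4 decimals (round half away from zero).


14.0398

BᵀP = [-63.0000 54.0000; 18.0000 -13.5000]
S = R + BᵀPB = [3 0; 0 1] + [360.0000 -99.0000; -99.0000 29.2500] = [363.0000 -99.0000; -99.0000 30.2500]
BᵀPA = [22.5000 -207.0000; -4.5000 56.2500]
K = S⁻¹·BᵀPA = [0.1993 -0.5874; 0.5035 -0.0629]
A−BK = [0.2902 -0.2238; 0.3497 -0.2937]
AᵀP(A−BK) = [0.5940 -0.5664; -0.5664 1.1958]
P' = Q + AᵀP(A−BK) = [3.8440 -3.5664; -3.5664 10.1958]
tr(P') = 14.0398


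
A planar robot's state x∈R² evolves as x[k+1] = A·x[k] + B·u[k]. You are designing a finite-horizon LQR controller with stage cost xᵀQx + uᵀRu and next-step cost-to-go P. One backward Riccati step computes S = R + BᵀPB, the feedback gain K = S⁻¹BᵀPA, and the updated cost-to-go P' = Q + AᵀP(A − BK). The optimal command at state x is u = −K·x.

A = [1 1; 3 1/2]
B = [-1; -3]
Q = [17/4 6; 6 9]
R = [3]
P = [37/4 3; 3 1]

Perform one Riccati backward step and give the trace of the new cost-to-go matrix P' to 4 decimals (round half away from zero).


17.0159

BᵀP = [-18.2500 -6.0000]
S = R + BᵀPB = [3] + [36.2500] = [39.2500]
BᵀPA = [-36.2500 -21.2500]
K = S⁻¹·BᵀPA = [-0.9236 -0.5414]
A−BK = [0.0764 0.4586; 0.2293 -1.1242]
AᵀP(A−BK) = [2.7707 1.6242; 1.6242 0.9952]
P' = Q + AᵀP(A−BK) = [7.0207 7.6242; 7.6242 9.9952]
tr(P') = 17.0159


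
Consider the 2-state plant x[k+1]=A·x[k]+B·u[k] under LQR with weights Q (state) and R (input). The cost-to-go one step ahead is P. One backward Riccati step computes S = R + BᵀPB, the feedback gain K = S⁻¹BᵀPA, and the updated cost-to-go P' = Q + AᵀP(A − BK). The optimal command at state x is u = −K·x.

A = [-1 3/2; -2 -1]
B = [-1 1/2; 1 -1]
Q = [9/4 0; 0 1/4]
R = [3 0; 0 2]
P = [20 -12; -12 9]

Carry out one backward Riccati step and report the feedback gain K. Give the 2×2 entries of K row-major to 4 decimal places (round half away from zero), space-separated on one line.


BᵀP = [-32.0000 21.0000; 22.0000 -15.0000]
S = R + BᵀPB = [3 0; 0 2] + [53.0000 -37.0000; -37.0000 26.0000] = [56.0000 -37.0000; -37.0000 28.0000]
BᵀPA = [-10.0000 -69.0000; 8.0000 48.0000]
K = S⁻¹·BᵀPA = [0.0804 -0.7839; 0.3920 0.6784]
A−BK = [-1.1156 0.3769; -1.6884 0.4623]
AᵀP(A−BK) = [5.6683 -1.2663; -1.2663 3.3467]
P' = Q + AᵀP(A−BK) = [7.9183 -1.2663; -1.2663 3.5967]
tr(P') = 11.5151

0.0804 -0.7839 0.3920 0.6784


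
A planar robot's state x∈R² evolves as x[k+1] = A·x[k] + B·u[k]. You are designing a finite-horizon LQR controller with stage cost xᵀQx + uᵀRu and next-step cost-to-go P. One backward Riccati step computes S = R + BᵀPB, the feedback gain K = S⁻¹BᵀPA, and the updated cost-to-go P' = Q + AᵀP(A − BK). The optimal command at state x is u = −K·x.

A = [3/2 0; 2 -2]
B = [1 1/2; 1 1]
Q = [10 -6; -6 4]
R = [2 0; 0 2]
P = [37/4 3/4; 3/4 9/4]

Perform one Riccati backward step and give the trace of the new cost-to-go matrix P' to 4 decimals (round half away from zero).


22.6676

BᵀP = [10.0000 3.0000; 5.3750 2.6250]
S = R + BᵀPB = [2 0; 0 2] + [13.0000 8.0000; 8.0000 5.3125] = [15.0000 8.0000; 8.0000 7.3125]
BᵀPA = [21.0000 -6.0000; 13.3125 -5.2500]
K = S⁻¹·BᵀPA = [1.0301 -0.0410; 0.6936 -0.6731]
A−BK = [0.1231 0.3776; 0.2763 -1.2859]
AᵀP(A−BK) = [3.4473 -1.4282; -1.4282 5.2202]
P' = Q + AᵀP(A−BK) = [13.4473 -7.4282; -7.4282 9.2202]
tr(P') = 22.6676


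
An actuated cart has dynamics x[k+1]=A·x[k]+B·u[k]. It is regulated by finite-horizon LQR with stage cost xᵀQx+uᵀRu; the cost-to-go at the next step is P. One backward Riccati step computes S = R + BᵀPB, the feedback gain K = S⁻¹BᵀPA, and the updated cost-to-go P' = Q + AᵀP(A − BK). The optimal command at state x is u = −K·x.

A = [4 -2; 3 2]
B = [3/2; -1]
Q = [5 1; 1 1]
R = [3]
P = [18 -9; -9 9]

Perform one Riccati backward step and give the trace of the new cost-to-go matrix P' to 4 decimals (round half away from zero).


93.1981

BᵀP = [36.0000 -22.5000]
S = R + BᵀPB = [3] + [76.5000] = [79.5000]
BᵀPA = [76.5000 -117.0000]
K = S⁻¹·BᵀPA = [0.9623 -1.4717]
A−BK = [2.5566 0.2075; 3.9623 0.5283]
AᵀP(A−BK) = [79.3868 4.5849; 4.5849 7.8113]
P' = Q + AᵀP(A−BK) = [84.3868 5.5849; 5.5849 8.8113]
tr(P') = 93.1981


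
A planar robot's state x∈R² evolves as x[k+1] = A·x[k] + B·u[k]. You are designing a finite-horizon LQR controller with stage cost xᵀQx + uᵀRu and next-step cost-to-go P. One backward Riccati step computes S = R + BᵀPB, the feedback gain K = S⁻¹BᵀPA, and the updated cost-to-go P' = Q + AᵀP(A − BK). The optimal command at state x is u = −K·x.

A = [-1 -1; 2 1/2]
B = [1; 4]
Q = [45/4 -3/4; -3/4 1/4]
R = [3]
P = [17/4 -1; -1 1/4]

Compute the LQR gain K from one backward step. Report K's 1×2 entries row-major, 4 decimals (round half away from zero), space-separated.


-0.0769 -0.0769

BᵀP = [0.2500 0.0000]
S = R + BᵀPB = [3] + [0.2500] = [3.2500]
BᵀPA = [-0.2500 -0.2500]
K = S⁻¹·BᵀPA = [-0.0769 -0.0769]
A−BK = [-0.9231 -0.9231; 2.3077 0.8077]
AᵀP(A−BK) = [9.2308 6.9808; 6.9808 5.2933]
P' = Q + AᵀP(A−BK) = [20.4808 6.2308; 6.2308 5.5433]
tr(P') = 26.0240


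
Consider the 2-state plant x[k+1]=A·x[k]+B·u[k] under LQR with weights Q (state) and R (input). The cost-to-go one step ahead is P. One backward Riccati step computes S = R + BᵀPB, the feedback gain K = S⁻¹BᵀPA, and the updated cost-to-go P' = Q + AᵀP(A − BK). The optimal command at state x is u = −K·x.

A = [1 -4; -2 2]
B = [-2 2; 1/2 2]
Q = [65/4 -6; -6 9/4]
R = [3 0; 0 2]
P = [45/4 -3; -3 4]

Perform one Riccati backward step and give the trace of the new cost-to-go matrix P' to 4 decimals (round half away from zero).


38.4014

BᵀP = [-24.0000 8.0000; 16.5000 2.0000]
S = R + BᵀPB = [3 0; 0 2] + [52.0000 -32.0000; -32.0000 37.0000] = [55.0000 -32.0000; -32.0000 39.0000]
BᵀPA = [-40.0000 112.0000; 12.5000 -62.0000]
K = S⁻¹·BᵀPA = [-1.0348 2.1267; -0.5285 0.1552]
A−BK = [-0.0125 -0.0571; -0.4255 0.6262]
AᵀP(A−BK) = [4.4652 -7.8733; -7.8733 15.4362]
P' = Q + AᵀP(A−BK) = [20.7152 -13.8733; -13.8733 17.6862]
tr(P') = 38.4014


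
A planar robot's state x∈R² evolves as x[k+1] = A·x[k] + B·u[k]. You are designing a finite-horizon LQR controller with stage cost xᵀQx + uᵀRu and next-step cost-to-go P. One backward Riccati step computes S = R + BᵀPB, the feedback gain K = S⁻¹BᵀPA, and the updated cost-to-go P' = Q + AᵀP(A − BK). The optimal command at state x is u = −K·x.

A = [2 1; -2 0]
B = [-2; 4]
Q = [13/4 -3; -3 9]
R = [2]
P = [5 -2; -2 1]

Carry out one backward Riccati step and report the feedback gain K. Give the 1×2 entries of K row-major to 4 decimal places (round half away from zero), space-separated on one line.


-0.7429 -0.2571

BᵀP = [-18.0000 8.0000]
S = R + BᵀPB = [2] + [68.0000] = [70.0000]
BᵀPA = [-52.0000 -18.0000]
K = S⁻¹·BᵀPA = [-0.7429 -0.2571]
A−BK = [0.5143 0.4857; 0.9714 1.0286]
AᵀP(A−BK) = [1.3714 0.6286; 0.6286 0.3714]
P' = Q + AᵀP(A−BK) = [4.6214 -2.3714; -2.3714 9.3714]
tr(P') = 13.9929


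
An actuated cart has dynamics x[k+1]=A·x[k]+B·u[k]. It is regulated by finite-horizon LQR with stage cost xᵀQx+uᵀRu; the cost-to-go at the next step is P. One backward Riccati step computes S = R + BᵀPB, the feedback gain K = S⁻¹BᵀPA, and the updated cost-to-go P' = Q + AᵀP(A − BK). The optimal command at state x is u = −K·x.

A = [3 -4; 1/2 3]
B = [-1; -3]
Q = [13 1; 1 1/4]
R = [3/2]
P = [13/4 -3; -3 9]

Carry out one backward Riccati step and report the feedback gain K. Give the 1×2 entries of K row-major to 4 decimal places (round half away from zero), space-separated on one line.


BᵀP = [5.7500 -24.0000]
S = R + BᵀPB = [3/2] + [66.2500] = [67.7500]
BᵀPA = [5.2500 -95.0000]
K = S⁻¹·BᵀPA = [0.0775 -1.4022]
A−BK = [3.0775 -5.4022; 0.7325 -1.2066]
AᵀP(A−BK) = [22.0932 -39.1384; -39.1384 71.7897]
P' = Q + AᵀP(A−BK) = [35.0932 -38.1384; -38.1384 72.0397]
tr(P') = 107.1328

0.0775 -1.4022


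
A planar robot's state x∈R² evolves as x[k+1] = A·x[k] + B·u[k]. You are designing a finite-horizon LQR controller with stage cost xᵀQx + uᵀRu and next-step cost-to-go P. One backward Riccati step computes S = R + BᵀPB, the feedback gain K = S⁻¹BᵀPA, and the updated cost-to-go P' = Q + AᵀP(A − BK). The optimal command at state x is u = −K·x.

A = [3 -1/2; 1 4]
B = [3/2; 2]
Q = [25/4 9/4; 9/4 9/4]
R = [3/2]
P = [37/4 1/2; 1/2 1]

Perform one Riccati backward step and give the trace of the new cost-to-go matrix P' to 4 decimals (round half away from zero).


BᵀP = [14.8750 2.7500]
S = R + BᵀPB = [3/2] + [27.8125] = [29.3125]
BᵀPA = [47.3750 3.5625]
K = S⁻¹·BᵀPA = [1.6162 0.1215]
A−BK = [0.5757 -0.6823; -2.2324 3.7569]
AᵀP(A−BK) = [10.6823 -9.8827; -9.8827 15.8795]
P' = Q + AᵀP(A−BK) = [16.9323 -7.6327; -7.6327 18.1295]
tr(P') = 35.0618

35.0618


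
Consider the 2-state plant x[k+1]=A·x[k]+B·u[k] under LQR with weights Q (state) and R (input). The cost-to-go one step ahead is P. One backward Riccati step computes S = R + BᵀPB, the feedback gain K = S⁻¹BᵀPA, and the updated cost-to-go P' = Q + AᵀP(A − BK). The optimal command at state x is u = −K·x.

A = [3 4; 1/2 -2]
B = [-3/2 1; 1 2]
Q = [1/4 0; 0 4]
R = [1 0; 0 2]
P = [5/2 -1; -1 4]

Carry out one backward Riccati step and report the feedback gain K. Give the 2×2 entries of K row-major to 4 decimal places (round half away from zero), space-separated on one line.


-1.1898 -2.2611 0.7537 0.1292

BᵀP = [-4.7500 5.5000; 0.5000 7.0000]
S = R + BᵀPB = [1 0; 0 2] + [12.6250 6.2500; 6.2500 14.5000] = [13.6250 6.2500; 6.2500 16.5000]
BᵀPA = [-11.5000 -30.0000; 5.0000 -12.0000]
K = S⁻¹·BᵀPA = [-1.1898 -2.2611; 0.7537 0.1292]
A−BK = [0.4616 0.4791; 0.1824 0.0027]
AᵀP(A−BK) = [3.0491 3.3513; 3.3513 5.7174]
P' = Q + AᵀP(A−BK) = [3.2991 3.3513; 3.3513 9.7174]
tr(P') = 13.0165


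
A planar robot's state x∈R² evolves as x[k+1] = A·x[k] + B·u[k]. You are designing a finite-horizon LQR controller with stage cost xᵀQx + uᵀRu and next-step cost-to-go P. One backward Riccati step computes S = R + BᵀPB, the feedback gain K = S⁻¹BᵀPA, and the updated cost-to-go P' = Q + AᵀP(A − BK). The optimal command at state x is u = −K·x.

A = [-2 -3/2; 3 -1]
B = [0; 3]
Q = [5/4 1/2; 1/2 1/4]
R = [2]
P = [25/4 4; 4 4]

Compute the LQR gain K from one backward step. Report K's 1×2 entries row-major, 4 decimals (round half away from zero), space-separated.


BᵀP = [12.0000 12.0000]
S = R + BᵀPB = [2] + [36.0000] = [38.0000]
BᵀPA = [12.0000 -30.0000]
K = S⁻¹·BᵀPA = [0.3158 -0.7895]
A−BK = [-2.0000 -1.5000; 2.0526 1.3684]
AᵀP(A−BK) = [9.2105 6.2237; 6.2237 6.3783]
P' = Q + AᵀP(A−BK) = [10.4605 6.7237; 6.7237 6.6283]
tr(P') = 17.0888

0.3158 -0.7895


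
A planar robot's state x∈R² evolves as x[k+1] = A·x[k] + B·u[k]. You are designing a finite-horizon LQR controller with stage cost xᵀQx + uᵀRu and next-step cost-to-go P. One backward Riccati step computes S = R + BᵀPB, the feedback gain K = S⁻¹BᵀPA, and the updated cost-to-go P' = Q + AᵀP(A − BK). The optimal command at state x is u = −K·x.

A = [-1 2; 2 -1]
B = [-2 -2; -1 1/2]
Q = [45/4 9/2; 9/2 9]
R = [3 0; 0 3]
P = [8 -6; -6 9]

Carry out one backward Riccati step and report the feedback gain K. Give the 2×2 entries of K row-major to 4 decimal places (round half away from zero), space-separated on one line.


-0.6313 0.0746 1.3314 -1.1392

BᵀP = [-10.0000 3.0000; -19.0000 16.5000]
S = R + BᵀPB = [3 0; 0 3] + [17.0000 21.5000; 21.5000 46.2500] = [20.0000 21.5000; 21.5000 49.2500]
BᵀPA = [16.0000 -23.0000; 52.0000 -54.5000]
K = S⁻¹·BᵀPA = [-0.6313 0.0746; 1.3314 -1.1392]
A−BK = [0.4003 -0.1291; 0.7030 -0.3558]
AᵀP(A−BK) = [8.8666 -5.9570; -5.9570 4.6313]
P' = Q + AᵀP(A−BK) = [20.1166 -1.4570; -1.4570 13.6313]
tr(P') = 33.7478


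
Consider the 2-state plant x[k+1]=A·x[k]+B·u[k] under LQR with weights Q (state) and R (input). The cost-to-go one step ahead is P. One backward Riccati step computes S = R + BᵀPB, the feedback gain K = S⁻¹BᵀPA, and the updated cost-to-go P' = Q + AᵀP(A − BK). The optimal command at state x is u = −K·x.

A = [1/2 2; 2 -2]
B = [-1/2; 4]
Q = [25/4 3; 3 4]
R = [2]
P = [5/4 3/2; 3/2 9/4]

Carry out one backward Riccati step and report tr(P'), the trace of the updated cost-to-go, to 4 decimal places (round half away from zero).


BᵀP = [5.3750 8.2500]
S = R + BᵀPB = [2] + [30.3125] = [32.3125]
BᵀPA = [19.1875 -5.7500]
K = S⁻¹·BᵀPA = [0.5938 -0.1779]
A−BK = [0.7969 1.9110; -0.3752 -1.2882]
AᵀP(A−BK) = [0.9188 0.1644; 0.1644 0.9768]
P' = Q + AᵀP(A−BK) = [7.1688 3.1644; 3.1644 4.9768]
tr(P') = 12.1456

12.1456


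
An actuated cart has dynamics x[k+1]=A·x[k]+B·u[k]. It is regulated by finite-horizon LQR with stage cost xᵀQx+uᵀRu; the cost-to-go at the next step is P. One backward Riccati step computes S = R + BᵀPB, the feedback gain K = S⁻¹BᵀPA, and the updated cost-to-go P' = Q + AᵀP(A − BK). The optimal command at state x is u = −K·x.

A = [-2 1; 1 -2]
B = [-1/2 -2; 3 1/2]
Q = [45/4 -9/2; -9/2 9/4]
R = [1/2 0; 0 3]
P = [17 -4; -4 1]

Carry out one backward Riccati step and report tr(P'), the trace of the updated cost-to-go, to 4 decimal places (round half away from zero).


15.4697

BᵀP = [-20.5000 5.0000; -36.0000 8.5000]
S = R + BᵀPB = [1/2 0; 0 3] + [25.2500 43.5000; 43.5000 76.2500] = [25.7500 43.5000; 43.5000 79.2500]
BᵀPA = [46.0000 -30.5000; 80.5000 -53.0000]
K = S⁻¹·BᵀPA = [0.9684 -0.7520; 0.4842 -0.2560]
A−BK = [-0.5474 0.1120; -2.1474 0.3840]
AᵀP(A−BK) = [1.4737 -0.8000; -0.8000 0.4960]
P' = Q + AᵀP(A−BK) = [12.7237 -5.3000; -5.3000 2.7460]
tr(P') = 15.4697


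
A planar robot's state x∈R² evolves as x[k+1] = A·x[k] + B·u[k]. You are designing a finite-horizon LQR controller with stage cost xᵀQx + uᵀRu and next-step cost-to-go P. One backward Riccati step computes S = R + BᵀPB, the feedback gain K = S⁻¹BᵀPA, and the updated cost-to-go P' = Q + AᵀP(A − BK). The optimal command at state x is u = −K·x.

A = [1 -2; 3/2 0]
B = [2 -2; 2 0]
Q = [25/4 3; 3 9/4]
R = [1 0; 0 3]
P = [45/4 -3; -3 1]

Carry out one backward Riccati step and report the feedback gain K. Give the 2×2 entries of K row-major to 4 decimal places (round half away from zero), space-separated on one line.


0.3679 -0.6226 -0.0283 0.5094

BᵀP = [16.5000 -4.0000; -22.5000 6.0000]
S = R + BᵀPB = [1 0; 0 3] + [25.0000 -33.0000; -33.0000 45.0000] = [26.0000 -33.0000; -33.0000 48.0000]
BᵀPA = [10.5000 -33.0000; -13.5000 45.0000]
K = S⁻¹·BᵀPA = [0.3679 -0.6226; -0.0283 0.5094]
A−BK = [0.2075 0.2642; 0.7642 1.2453]
AᵀP(A−BK) = [0.2547 -0.0849; -0.0849 1.5283]
P' = Q + AᵀP(A−BK) = [6.5047 2.9151; 2.9151 3.7783]
tr(P') = 10.2830


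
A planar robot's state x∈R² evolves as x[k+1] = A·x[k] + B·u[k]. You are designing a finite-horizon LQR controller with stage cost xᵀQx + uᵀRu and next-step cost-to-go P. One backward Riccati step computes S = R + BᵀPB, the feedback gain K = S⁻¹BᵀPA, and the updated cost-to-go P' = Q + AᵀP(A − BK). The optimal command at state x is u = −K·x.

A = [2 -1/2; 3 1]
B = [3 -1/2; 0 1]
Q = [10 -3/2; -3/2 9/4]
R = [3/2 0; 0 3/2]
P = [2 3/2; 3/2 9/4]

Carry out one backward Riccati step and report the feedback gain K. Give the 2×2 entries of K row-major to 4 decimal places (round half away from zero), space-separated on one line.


1.2044 0.0438 1.3431 0.4307

BᵀP = [6.0000 4.5000; 0.5000 1.5000]
S = R + BᵀPB = [3/2 0; 0 3/2] + [18.0000 1.5000; 1.5000 1.2500] = [19.5000 1.5000; 1.5000 2.7500]
BᵀPA = [25.5000 1.5000; 5.5000 1.2500]
K = S⁻¹·BᵀPA = [1.2044 0.0438; 1.3431 0.4307]
A−BK = [-0.9416 -0.4161; 1.6569 0.5693]
AᵀP(A−BK) = [8.1515 2.0146; 2.0146 0.6460]
P' = Q + AᵀP(A−BK) = [18.1515 0.5146; 0.5146 2.8960]
tr(P') = 21.0474


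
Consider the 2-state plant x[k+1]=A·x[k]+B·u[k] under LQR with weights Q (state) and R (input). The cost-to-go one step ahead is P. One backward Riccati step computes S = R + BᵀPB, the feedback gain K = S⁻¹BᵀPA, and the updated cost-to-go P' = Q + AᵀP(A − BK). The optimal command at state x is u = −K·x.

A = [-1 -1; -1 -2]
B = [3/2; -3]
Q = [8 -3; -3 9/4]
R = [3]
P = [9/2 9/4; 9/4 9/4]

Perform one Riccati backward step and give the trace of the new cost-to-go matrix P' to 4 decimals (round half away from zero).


39.6607

BᵀP = [0.0000 -3.3750]
S = R + BᵀPB = [3] + [10.1250] = [13.1250]
BᵀPA = [3.3750 6.7500]
K = S⁻¹·BᵀPA = [0.2571 0.5143]
A−BK = [-1.3857 -1.7714; -0.2286 -0.4571]
AᵀP(A−BK) = [10.3821 14.0143; 14.0143 19.0286]
P' = Q + AᵀP(A−BK) = [18.3821 11.0143; 11.0143 21.2786]
tr(P') = 39.6607


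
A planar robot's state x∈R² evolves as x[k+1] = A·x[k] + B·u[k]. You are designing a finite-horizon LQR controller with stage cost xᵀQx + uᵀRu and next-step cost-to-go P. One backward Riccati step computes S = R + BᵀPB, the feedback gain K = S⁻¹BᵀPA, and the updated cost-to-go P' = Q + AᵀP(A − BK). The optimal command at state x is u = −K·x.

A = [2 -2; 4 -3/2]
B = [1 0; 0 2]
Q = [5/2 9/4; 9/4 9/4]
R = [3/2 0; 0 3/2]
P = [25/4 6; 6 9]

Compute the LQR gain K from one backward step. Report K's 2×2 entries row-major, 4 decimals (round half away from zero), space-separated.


BᵀP = [6.2500 6.0000; 12.0000 18.0000]
S = R + BᵀPB = [3/2 0; 0 3/2] + [6.2500 12.0000; 12.0000 36.0000] = [7.7500 12.0000; 12.0000 37.5000]
BᵀPA = [36.5000 -21.5000; 96.0000 -51.0000]
K = S⁻¹·BᵀPA = [1.4783 -1.3248; 2.0870 -0.9361]
A−BK = [0.5217 -0.6752; -0.1739 0.3721]
AᵀP(A−BK) = [10.6957 -6.7826; -6.7826 5.0275]
P' = Q + AᵀP(A−BK) = [13.1957 -4.5326; -4.5326 7.2775]
tr(P') = 20.4731

1.4783 -1.3248 2.0870 -0.9361


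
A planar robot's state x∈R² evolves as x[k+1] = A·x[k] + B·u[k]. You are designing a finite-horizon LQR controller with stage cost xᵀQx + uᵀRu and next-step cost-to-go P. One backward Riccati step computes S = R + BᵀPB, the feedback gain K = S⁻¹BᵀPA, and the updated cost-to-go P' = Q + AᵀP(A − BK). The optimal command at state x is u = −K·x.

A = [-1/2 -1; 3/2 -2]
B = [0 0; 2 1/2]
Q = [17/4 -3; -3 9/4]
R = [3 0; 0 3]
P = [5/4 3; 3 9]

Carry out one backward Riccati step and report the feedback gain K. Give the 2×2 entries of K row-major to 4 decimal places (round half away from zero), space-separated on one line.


0.5818 -1.0182 0.1455 -0.2545

BᵀP = [6.0000 18.0000; 1.5000 4.5000]
S = R + BᵀPB = [3 0; 0 3] + [36.0000 9.0000; 9.0000 2.2500] = [39.0000 9.0000; 9.0000 5.2500]
BᵀPA = [24.0000 -42.0000; 6.0000 -10.5000]
K = S⁻¹·BᵀPA = [0.5818 -1.0182; 0.1455 -0.2545]
A−BK = [-0.5000 -1.0000; 0.2636 0.1636]
AᵀP(A−BK) = [1.2261 -1.9114; -1.9114 3.8136]
P' = Q + AᵀP(A−BK) = [5.4761 -4.9114; -4.9114 6.0636]
tr(P') = 11.5398
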